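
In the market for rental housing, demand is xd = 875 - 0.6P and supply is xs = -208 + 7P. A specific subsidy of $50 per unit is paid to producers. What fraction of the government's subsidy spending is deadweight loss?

DWL / government spending = 525/31051

Pre-subsidy: 875 - 0.6P = -208 + 7P gives P* = 142.5, x* = 789.5.
With the subsidy, sellers receive Ps = Pb + 50 for each unit, where Pb is the price buyers pay.
Supply in terms of Pb becomes xs = -208 + 7(Pb + 50) = 142 + 7Pb. Setting this equal to demand: 875 - 0.6Pb = 142 + 7Pb, so Pb = 3665/38.
Sellers receive Ps = 3665/38 + 50 = 5565/38; x' = 875 − 0.6·(3665/38) = 31051/38.
ΔCS = ½(789.5 + 31051/38)(142.5 − 3665/38) = 13355125/361; ΔPS = ½(789.5 + 31051/38)(5565/38 − 142.5) = 1144725/361.
Government spending = 50 × 31051/38 = 776275/19.
DWL = ½ × 50 × (31051/38 − 789.5) = 13125/19; fraction = (13125/19) / (776275/19) = 525/31051.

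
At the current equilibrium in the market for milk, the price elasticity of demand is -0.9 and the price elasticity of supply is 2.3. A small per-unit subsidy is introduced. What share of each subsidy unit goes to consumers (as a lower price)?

Consumer share = 0.71875

For a small subsidy around the equilibrium, the benefit split depends on the relative slopes, which at a point are proportional to the elasticities.
Buyer share = εs/(εs + |εd|) = 2.3/(2.3 + 0.9) = 0.71875; seller share = |εd|/(εs + |εd|) = 0.28125.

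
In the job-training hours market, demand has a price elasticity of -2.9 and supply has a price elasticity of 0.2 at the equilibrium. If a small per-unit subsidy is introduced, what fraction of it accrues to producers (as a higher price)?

Producer share = 29/31

For a small subsidy around the equilibrium, the benefit split depends on the relative slopes, which at a point are proportional to the elasticities.
Buyer share = εs/(εs + |εd|) = 0.2/(0.2 + 2.9) = 2/31; seller share = |εd|/(εs + |εd|) = 29/31.
So producers capture 29/31 of the subsidy.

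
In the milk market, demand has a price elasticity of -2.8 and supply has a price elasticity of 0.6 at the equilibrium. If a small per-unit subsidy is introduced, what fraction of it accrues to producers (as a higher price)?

Producer share = 14/17

For a small subsidy around the equilibrium, the benefit split depends on the relative slopes, which at a point are proportional to the elasticities.
Buyer share = εs/(εs + |εd|) = 0.6/(0.6 + 2.8) = 3/17; seller share = |εd|/(εs + |εd|) = 14/17.
So producers capture 14/17 of the subsidy.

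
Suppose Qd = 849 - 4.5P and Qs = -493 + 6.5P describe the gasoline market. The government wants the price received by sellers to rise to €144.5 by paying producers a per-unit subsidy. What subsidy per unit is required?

Required subsidy s = €55 per unit

At a seller price of 144.5, quantity supplied is -493 + 6.5·144.5 = 446.25.
Buyers absorb 446.25 only when they pay Pb with 849 − 4.5·Pb = 446.25, i.e. Pb = 89.5.
s = Ps − Pb = 144.5 − 89.5 = 55.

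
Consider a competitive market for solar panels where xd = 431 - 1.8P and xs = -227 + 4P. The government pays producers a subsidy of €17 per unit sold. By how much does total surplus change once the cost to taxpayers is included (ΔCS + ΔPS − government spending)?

Net change in total surplus = -5202/29

Pre-subsidy: 431 - 1.8P = -227 + 4P gives P* = 3290/29, x* = 6577/29.
With the subsidy, sellers receive Ps = Pb + 17 for each unit, where Pb is the price buyers pay.
Supply in terms of Pb becomes xs = -227 + 4(Pb + 17) = -159 + 4Pb. Setting this equal to demand: 431 - 1.8Pb = -159 + 4Pb, so Pb = 2950/29.
Sellers receive Ps = 2950/29 + 17 = 3443/29; x' = 431 − 1.8·(2950/29) = 7189/29.
ΔCS = ½(6577/29 + 7189/29)(3290/29 − 2950/29) = 2340220/841; ΔPS = ½(6577/29 + 7189/29)(3443/29 − 3290/29) = 1053099/841.
Government spending = 17 × 7189/29 = 122213/29.
Net change = 2340220/841 + 1053099/841 − 122213/29 = -5202/29. The loss equals the DWL triangle ½·17·612/29.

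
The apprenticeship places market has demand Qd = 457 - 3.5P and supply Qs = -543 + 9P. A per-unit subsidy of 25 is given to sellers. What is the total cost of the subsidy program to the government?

Government cost = 6000

Pre-subsidy: 457 - 3.5P = -543 + 9P gives P* = 80, Q* = 177.
With the subsidy, sellers receive Ps = Pb + 25 for each unit, where Pb is the price buyers pay.
Supply in terms of Pb becomes Qs = -543 + 9(Pb + 25) = -318 + 9Pb. Setting this equal to demand: 457 - 3.5Pb = -318 + 9Pb, so Pb = 62.
Sellers receive Ps = 62 + 25 = 87; Q' = 457 − 3.5·62 = 240.
Government outlay = subsidy × quantity = 25 × 240 = 6000.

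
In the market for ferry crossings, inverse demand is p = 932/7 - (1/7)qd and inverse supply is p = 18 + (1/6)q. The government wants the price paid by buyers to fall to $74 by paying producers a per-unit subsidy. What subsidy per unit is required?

Required subsidy s = $13 per unit

At a buyer price of 74, quantity demanded is 932 − 7·74 = 414.
Sellers supply 414 only when they receive ps = 18 + (1/6)·414 = 87.
s = ps − pb = 87 − 74 = 13.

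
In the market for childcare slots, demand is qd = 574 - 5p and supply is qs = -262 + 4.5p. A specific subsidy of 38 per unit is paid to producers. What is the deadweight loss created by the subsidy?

Pre-subsidy: 574 - 5p = -262 + 4.5p gives p* = 88, q* = 134.
With the subsidy, sellers receive ps = pb + 38 for each unit, where pb is the price buyers pay.
Supply in terms of pb becomes qs = -262 + 4.5(pb + 38) = -91 + 4.5pb. Setting this equal to demand: 574 - 5pb = -91 + 4.5pb, so pb = 70.
Sellers receive ps = 70 + 38 = 108; q' = 574 − 5·70 = 224.
The subsidy expands output by 224 − 134 = 90 past the efficient level; on those units the gap between marginal cost and willingness to pay runs from 0 up to 38.
DWL = ½ × 38 × 90 = 1710.

Deadweight loss = 1710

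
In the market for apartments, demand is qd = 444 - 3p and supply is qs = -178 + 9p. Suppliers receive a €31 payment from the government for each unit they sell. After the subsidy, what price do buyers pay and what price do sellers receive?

Pre-subsidy: 444 - 3p = -178 + 9p gives p* = 311/6, q* = 288.5.
With the subsidy, sellers receive ps = pb + 31 for each unit, where pb is the price buyers pay.
Supply in terms of pb becomes qs = -178 + 9(pb + 31) = 101 + 9pb. Setting this equal to demand: 444 - 3pb = 101 + 9pb, so pb = 343/12.
Sellers receive ps = 343/12 + 31 = 715/12; q' = 444 − 3·(343/12) = 358.25.

Buyers pay 343/12; sellers receive 715/12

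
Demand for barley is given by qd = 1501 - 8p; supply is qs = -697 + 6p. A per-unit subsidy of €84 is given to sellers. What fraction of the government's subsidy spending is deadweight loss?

DWL / government spending = 144/533

Pre-subsidy: 1501 - 8p = -697 + 6p gives p* = 157, q* = 245.
With the subsidy, sellers receive ps = pb + 84 for each unit, where pb is the price buyers pay.
Supply in terms of pb becomes qs = -697 + 6(pb + 84) = -193 + 6pb. Setting this equal to demand: 1501 - 8pb = -193 + 6pb, so pb = 121.
Sellers receive ps = 121 + 84 = 205; q' = 1501 − 8·121 = 533.
ΔCS = ½(245 + 533)(157 − 121) = 14004; ΔPS = ½(245 + 533)(205 − 157) = 18672.
Government spending = 84 × 533 = 44772.
DWL = ½ × 84 × (533 − 245) = 12096; fraction = 12096 / 44772 = 144/533.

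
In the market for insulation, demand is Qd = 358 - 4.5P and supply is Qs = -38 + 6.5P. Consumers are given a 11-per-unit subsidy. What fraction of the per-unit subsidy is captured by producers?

Pre-subsidy: 358 - 4.5P = -38 + 6.5P gives P* = 36, Q* = 196.
With the rebate, buyers effectively pay Pb = Ps − 11, where Ps is the price sellers receive.
Demand in terms of Ps becomes Qd = 358 − 4.5(Ps − 11) = 407.5 - 4.5Ps. Setting this equal to supply: 407.5 - 4.5Ps = -38 + 6.5Ps, so Ps = 40.5.
Buyers pay Pb = 40.5 − 11 = 29.5; Q' = -38 + 6.5·40.5 = 225.25.
Buyers' price falls by P* − Pb = 36 − 29.5 = 6.5; sellers' price rises by Ps − P* = 40.5 − 36 = 4.5.
So producers capture 4.5/11 = 9/22 of each unit of subsidy.

Producer share = 9/22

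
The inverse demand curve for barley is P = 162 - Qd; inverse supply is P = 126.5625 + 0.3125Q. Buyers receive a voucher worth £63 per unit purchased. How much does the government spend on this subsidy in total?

Pre-subsidy: 162 - Q = 126.5625 + 0.3125Q gives Q* = 27 and P* = 135.
With the rebate, buyers effectively pay Pb = Ps − 63, where Ps is the price sellers receive.
On the curves, Pb = 162 - Q and Ps = 126.5625 + 0.3125Q; the wedge Ps − Pb = 63 gives 126.5625 + 0.3125Q − (162 - Q) = 63, so Q' = 75.
Then Pb = 162 − 1·75 = 87 and Ps = 126.5625 + 0.3125·75 = 150.
Government outlay = subsidy × quantity = 63 × 75 = 4725.

Government cost = £4725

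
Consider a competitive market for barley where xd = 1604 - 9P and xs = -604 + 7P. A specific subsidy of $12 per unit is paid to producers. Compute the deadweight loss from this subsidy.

Pre-subsidy: 1604 - 9P = -604 + 7P gives P* = 138, x* = 362.
With the subsidy, sellers receive Ps = Pb + 12 for each unit, where Pb is the price buyers pay.
Supply in terms of Pb becomes xs = -604 + 7(Pb + 12) = -520 + 7Pb. Setting this equal to demand: 1604 - 9Pb = -520 + 7Pb, so Pb = 132.75.
Sellers receive Ps = 132.75 + 12 = 144.75; x' = 1604 − 9·132.75 = 409.25.
The subsidy expands output by 409.25 − 362 = 47.25 past the efficient level; on those units the gap between marginal cost and willingness to pay runs from 0 up to 12.
DWL = ½ × 12 × 47.25 = 283.5.

Deadweight loss = $283.5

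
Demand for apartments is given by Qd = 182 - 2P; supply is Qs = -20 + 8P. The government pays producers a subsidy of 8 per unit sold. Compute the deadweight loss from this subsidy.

Deadweight loss = 51.2

Pre-subsidy: 182 - 2P = -20 + 8P gives P* = 20.2, Q* = 141.6.
With the subsidy, sellers receive Ps = Pb + 8 for each unit, where Pb is the price buyers pay.
Supply in terms of Pb becomes Qs = -20 + 8(Pb + 8) = 44 + 8Pb. Setting this equal to demand: 182 - 2Pb = 44 + 8Pb, so Pb = 13.8.
Sellers receive Ps = 13.8 + 8 = 21.8; Q' = 182 − 2·13.8 = 154.4.
The subsidy expands output by 154.4 − 141.6 = 12.8 past the efficient level; on those units the gap between marginal cost and willingness to pay runs from 0 up to 8.
DWL = ½ × 8 × 12.8 = 51.2.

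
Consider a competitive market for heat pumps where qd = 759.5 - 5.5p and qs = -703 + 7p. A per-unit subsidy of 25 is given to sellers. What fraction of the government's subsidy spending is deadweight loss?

DWL / government spending = 77/386

Pre-subsidy: 759.5 - 5.5p = -703 + 7p gives p* = 117, q* = 116.
With the subsidy, sellers receive ps = pb + 25 for each unit, where pb is the price buyers pay.
Supply in terms of pb becomes qs = -703 + 7(pb + 25) = -528 + 7pb. Setting this equal to demand: 759.5 - 5.5pb = -528 + 7pb, so pb = 103.
Sellers receive ps = 103 + 25 = 128; q' = 759.5 − 5.5·103 = 193.
ΔCS = ½(116 + 193)(117 − 103) = 2163; ΔPS = ½(116 + 193)(128 − 117) = 1699.5.
Government spending = 25 × 193 = 4825.
DWL = ½ × 25 × (193 − 116) = 962.5; fraction = 962.5 / 4825 = 77/386.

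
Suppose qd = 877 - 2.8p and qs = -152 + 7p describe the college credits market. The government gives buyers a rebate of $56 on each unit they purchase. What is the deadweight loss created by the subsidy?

Pre-subsidy: 877 - 2.8p = -152 + 7p gives p* = 105, q* = 583.
With the rebate, buyers effectively pay pb = ps − 56, where ps is the price sellers receive.
Demand in terms of ps becomes qd = 877 − 2.8(ps − 56) = 1033.8 - 2.8ps. Setting this equal to supply: 1033.8 - 2.8ps = -152 + 7ps, so ps = 121.
Buyers pay pb = 121 − 56 = 65; q' = -152 + 7·121 = 695.
The subsidy expands output by 695 − 583 = 112 past the efficient level; on those units the gap between marginal cost and willingness to pay runs from 0 up to 56.
DWL = ½ × 56 × 112 = 3136.

Deadweight loss = $3136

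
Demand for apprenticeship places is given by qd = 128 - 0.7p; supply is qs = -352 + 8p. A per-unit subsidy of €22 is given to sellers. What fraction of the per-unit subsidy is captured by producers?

Pre-subsidy: 128 - 0.7p = -352 + 8p gives p* = 1600/29, q* = 2592/29.
With the subsidy, sellers receive ps = pb + 22 for each unit, where pb is the price buyers pay.
Supply in terms of pb becomes qs = -352 + 8(pb + 22) = -176 + 8pb. Setting this equal to demand: 128 - 0.7pb = -176 + 8pb, so pb = 3040/87.
Sellers receive ps = 3040/87 + 22 = 4954/87; q' = 128 − 0.7·(3040/87) = 9008/87.
Buyers' price falls by p* − pb = 1600/29 − 3040/87 = 1760/87; sellers' price rises by ps − p* = 4954/87 − 1600/29 = 154/87.
So producers capture (154/87)/22 = 7/87 of each unit of subsidy.

Producer share = 7/87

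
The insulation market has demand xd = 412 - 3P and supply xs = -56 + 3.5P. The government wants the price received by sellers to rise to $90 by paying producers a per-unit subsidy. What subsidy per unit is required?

Required subsidy s = $39 per unit

At a seller price of 90, quantity supplied is -56 + 3.5·90 = 259.
Buyers absorb 259 only when they pay Pb with 412 − 3·Pb = 259, i.e. Pb = 51.
s = Ps − Pb = 90 − 51 = 39.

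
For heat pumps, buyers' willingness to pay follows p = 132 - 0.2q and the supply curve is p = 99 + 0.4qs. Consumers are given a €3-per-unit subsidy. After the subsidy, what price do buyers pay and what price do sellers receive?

Pre-subsidy: 132 - 0.2q = 99 + 0.4q gives q* = 55 and p* = 121.
With the rebate, buyers effectively pay pb = ps − 3, where ps is the price sellers receive.
On the curves, pb = 132 - 0.2q and ps = 99 + 0.4q; the wedge ps − pb = 3 gives 99 + 0.4q − (132 - 0.2q) = 3, so q' = 60.
Then pb = 132 − 0.2·60 = 120 and ps = 99 + 0.4·60 = 123.

Buyers pay €120; sellers receive €123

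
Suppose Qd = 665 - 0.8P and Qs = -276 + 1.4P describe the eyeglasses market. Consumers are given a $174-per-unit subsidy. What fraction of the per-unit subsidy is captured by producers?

Producer share = 4/11

Pre-subsidy: 665 - 0.8P = -276 + 1.4P gives P* = 4705/11, Q* = 3551/11.
With the rebate, buyers effectively pay Pb = Ps − 174, where Ps is the price sellers receive.
Demand in terms of Ps becomes Qd = 665 − 0.8(Ps − 174) = 804.2 - 0.8Ps. Setting this equal to supply: 804.2 - 0.8Ps = -276 + 1.4Ps, so Ps = 491.
Buyers pay Pb = 491 − 174 = 317; Q' = -276 + 1.4·491 = 411.4.
Buyers' price falls by P* − Pb = 4705/11 − 317 = 1218/11; sellers' price rises by Ps − P* = 491 − 4705/11 = 696/11.
So producers capture (696/11)/174 = 4/11 of each unit of subsidy.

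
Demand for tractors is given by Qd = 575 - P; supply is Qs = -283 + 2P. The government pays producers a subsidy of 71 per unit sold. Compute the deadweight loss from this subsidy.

Deadweight loss = 5041/3

Pre-subsidy: 575 - P = -283 + 2P gives P* = 286, Q* = 289.
With the subsidy, sellers receive Ps = Pb + 71 for each unit, where Pb is the price buyers pay.
Supply in terms of Pb becomes Qs = -283 + 2(Pb + 71) = -141 + 2Pb. Setting this equal to demand: 575 - Pb = -141 + 2Pb, so Pb = 716/3.
Sellers receive Ps = 716/3 + 71 = 929/3; Q' = 575 − 1·(716/3) = 1009/3.
The subsidy expands output by 1009/3 − 289 = 142/3 past the efficient level; on those units the gap between marginal cost and willingness to pay runs from 0 up to 71.
DWL = ½ × 71 × 142/3 = 5041/3.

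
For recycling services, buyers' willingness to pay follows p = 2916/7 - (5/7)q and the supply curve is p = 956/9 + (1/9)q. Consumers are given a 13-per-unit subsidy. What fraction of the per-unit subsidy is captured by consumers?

Pre-subsidy: 2916/7 - (5/7)q = 956/9 + (1/9)q gives q* = 376 and p* = 148.
With the rebate, buyers effectively pay pb = ps − 13, where ps is the price sellers receive.
On the curves, pb = 2916/7 - (5/7)q and ps = 956/9 + (1/9)q; the wedge ps − pb = 13 gives 956/9 + (1/9)q − (2916/7 - (5/7)q) = 13, so q' = 391.75.
Then pb = 2916/7 − (5/7)·391.75 = 136.75 and ps = 956/9 + (1/9)·391.75 = 149.75.
Buyers' price falls by p* − pb = 148 − 136.75 = 11.25; sellers' price rises by ps − p* = 149.75 − 148 = 1.75.
So consumers capture 11.25/13 = 45/52 of each unit of subsidy.

Consumer share = 45/52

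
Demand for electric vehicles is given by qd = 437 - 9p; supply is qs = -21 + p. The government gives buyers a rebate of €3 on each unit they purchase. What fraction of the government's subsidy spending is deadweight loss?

DWL / government spending = 27/550

Pre-subsidy: 437 - 9p = -21 + p gives p* = 45.8, q* = 24.8.
With the rebate, buyers effectively pay pb = ps − 3, where ps is the price sellers receive.
Demand in terms of ps becomes qd = 437 − 9(ps − 3) = 464 - 9ps. Setting this equal to supply: 464 - 9ps = -21 + ps, so ps = 48.5.
Buyers pay pb = 48.5 − 3 = 45.5; q' = -21 + 1·48.5 = 27.5.
ΔCS = ½(24.8 + 27.5)(45.8 − 45.5) = 7.845; ΔPS = ½(24.8 + 27.5)(48.5 − 45.8) = 70.605.
Government spending = 3 × 27.5 = 82.5.
DWL = ½ × 3 × (27.5 − 24.8) = 4.05; fraction = 4.05 / 82.5 = 27/550.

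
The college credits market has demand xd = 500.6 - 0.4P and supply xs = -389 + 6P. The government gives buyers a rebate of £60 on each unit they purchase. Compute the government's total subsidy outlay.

Government cost = £28050

Pre-subsidy: 500.6 - 0.4P = -389 + 6P gives P* = 139, x* = 445.
With the rebate, buyers effectively pay Pb = Ps − 60, where Ps is the price sellers receive.
Demand in terms of Ps becomes xd = 500.6 − 0.4(Ps − 60) = 524.6 - 0.4Ps. Setting this equal to supply: 524.6 - 0.4Ps = -389 + 6Ps, so Ps = 142.75.
Buyers pay Pb = 142.75 − 60 = 82.75; x' = -389 + 6·142.75 = 467.5.
Government outlay = subsidy × quantity = 60 × 467.5 = 28050.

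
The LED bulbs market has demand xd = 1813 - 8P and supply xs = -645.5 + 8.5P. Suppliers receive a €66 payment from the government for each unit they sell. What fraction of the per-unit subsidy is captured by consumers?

Consumer share = 17/33

Pre-subsidy: 1813 - 8P = -645.5 + 8.5P gives P* = 149, x* = 621.
With the subsidy, sellers receive Ps = Pb + 66 for each unit, where Pb is the price buyers pay.
Supply in terms of Pb becomes xs = -645.5 + 8.5(Pb + 66) = -84.5 + 8.5Pb. Setting this equal to demand: 1813 - 8Pb = -84.5 + 8.5Pb, so Pb = 115.
Sellers receive Ps = 115 + 66 = 181; x' = 1813 − 8·115 = 893.
Buyers' price falls by P* − Pb = 149 − 115 = 34; sellers' price rises by Ps − P* = 181 − 149 = 32.
So consumers capture 34/66 = 17/33 of each unit of subsidy.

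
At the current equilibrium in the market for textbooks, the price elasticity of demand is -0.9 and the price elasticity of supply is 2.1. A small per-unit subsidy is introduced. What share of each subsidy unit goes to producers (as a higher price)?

Producer share = 0.3

For a small subsidy around the equilibrium, the benefit split depends on the relative slopes, which at a point are proportional to the elasticities.
Buyer share = εs/(εs + |εd|) = 2.1/(2.1 + 0.9) = 0.7; seller share = |εd|/(εs + |εd|) = 0.3.
So producers capture 0.3 of the subsidy.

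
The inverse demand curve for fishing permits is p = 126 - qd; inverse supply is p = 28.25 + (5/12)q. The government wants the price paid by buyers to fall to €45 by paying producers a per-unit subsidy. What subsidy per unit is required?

Required subsidy s = €17 per unit

At a buyer price of 45, quantity demanded is 126 − 1·45 = 81.
Sellers supply 81 only when they receive ps = 28.25 + (5/12)·81 = 62.
s = ps − pb = 62 − 45 = 17.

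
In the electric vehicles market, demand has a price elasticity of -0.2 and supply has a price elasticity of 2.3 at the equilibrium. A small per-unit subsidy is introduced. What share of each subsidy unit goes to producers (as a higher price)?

For a small subsidy around the equilibrium, the benefit split depends on the relative slopes, which at a point are proportional to the elasticities.
Buyer share = εs/(εs + |εd|) = 2.3/(2.3 + 0.2) = 0.92; seller share = |εd|/(εs + |εd|) = 0.08.
So producers capture 0.08 of the subsidy.

Producer share = 0.08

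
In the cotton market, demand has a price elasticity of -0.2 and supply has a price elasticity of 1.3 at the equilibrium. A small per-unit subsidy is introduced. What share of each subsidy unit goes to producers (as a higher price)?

For a small subsidy around the equilibrium, the benefit split depends on the relative slopes, which at a point are proportional to the elasticities.
Buyer share = εs/(εs + |εd|) = 1.3/(1.3 + 0.2) = 13/15; seller share = |εd|/(εs + |εd|) = 2/15.
So producers capture 2/15 of the subsidy.

Producer share = 2/15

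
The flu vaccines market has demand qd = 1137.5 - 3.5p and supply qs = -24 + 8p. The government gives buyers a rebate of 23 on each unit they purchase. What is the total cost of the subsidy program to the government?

Government cost = 19320

Pre-subsidy: 1137.5 - 3.5p = -24 + 8p gives p* = 101, q* = 784.
With the rebate, buyers effectively pay pb = ps − 23, where ps is the price sellers receive.
Demand in terms of ps becomes qd = 1137.5 − 3.5(ps − 23) = 1218 - 3.5ps. Setting this equal to supply: 1218 - 3.5ps = -24 + 8ps, so ps = 108.
Buyers pay pb = 108 − 23 = 85; q' = -24 + 8·108 = 840.
Government outlay = subsidy × quantity = 23 × 840 = 19320.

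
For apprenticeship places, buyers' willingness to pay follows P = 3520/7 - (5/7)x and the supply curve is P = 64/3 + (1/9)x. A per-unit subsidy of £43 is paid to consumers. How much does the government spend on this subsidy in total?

Government cost = 1420935/52

Pre-subsidy: 3520/7 - (5/7)x = 64/3 + (1/9)x gives x* = 7584/13 and P* = 1120/13.
With the rebate, buyers effectively pay Pb = Ps − 43, where Ps is the price sellers receive.
On the curves, Pb = 3520/7 - (5/7)x and Ps = 64/3 + (1/9)x; the wedge Ps − Pb = 43 gives 64/3 + (1/9)x − (3520/7 - (5/7)x) = 43, so x' = 33045/52.
Then Pb = 3520/7 − (5/7)·(33045/52) = 2545/52 and Ps = 64/3 + (1/9)·(33045/52) = 4781/52.
Government outlay = subsidy × quantity = 43 × 33045/52 = 1420935/52.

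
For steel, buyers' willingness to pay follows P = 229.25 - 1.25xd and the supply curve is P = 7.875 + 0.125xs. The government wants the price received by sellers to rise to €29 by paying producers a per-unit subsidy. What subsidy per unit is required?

Required subsidy s = €11 per unit

At a seller price of 29, quantity supplied is -63 + 8·29 = 169.
Buyers absorb 169 only when they pay Pb = 229.25 − 1.25·169 = 18.
s = Ps − Pb = 29 − 18 = 11.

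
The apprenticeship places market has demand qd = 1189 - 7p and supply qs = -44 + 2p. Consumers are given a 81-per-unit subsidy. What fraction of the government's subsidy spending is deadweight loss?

DWL / government spending = 63/356

Pre-subsidy: 1189 - 7p = -44 + 2p gives p* = 137, q* = 230.
With the rebate, buyers effectively pay pb = ps − 81, where ps is the price sellers receive.
Demand in terms of ps becomes qd = 1189 − 7(ps − 81) = 1756 - 7ps. Setting this equal to supply: 1756 - 7ps = -44 + 2ps, so ps = 200.
Buyers pay pb = 200 − 81 = 119; q' = -44 + 2·200 = 356.
ΔCS = ½(230 + 356)(137 − 119) = 5274; ΔPS = ½(230 + 356)(200 − 137) = 18459.
Government spending = 81 × 356 = 28836.
DWL = ½ × 81 × (356 − 230) = 5103; fraction = 5103 / 28836 = 63/356.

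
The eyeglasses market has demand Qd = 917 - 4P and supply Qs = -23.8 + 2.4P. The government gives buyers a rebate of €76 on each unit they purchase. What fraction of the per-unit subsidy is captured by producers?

Producer share = 0.625

Pre-subsidy: 917 - 4P = -23.8 + 2.4P gives P* = 147, Q* = 329.
With the rebate, buyers effectively pay Pb = Ps − 76, where Ps is the price sellers receive.
Demand in terms of Ps becomes Qd = 917 − 4(Ps − 76) = 1221 - 4Ps. Setting this equal to supply: 1221 - 4Ps = -23.8 + 2.4Ps, so Ps = 194.5.
Buyers pay Pb = 194.5 − 76 = 118.5; Q' = -23.8 + 2.4·194.5 = 443.
Buyers' price falls by P* − Pb = 147 − 118.5 = 28.5; sellers' price rises by Ps − P* = 194.5 − 147 = 47.5.
So producers capture 47.5/76 = 0.625 of each unit of subsidy.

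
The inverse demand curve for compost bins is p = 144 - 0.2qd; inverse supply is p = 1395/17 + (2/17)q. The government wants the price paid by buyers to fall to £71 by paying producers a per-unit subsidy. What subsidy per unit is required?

Required subsidy s = £54 per unit

At a buyer price of 71, quantity demanded is 720 − 5·71 = 365.
Sellers supply 365 only when they receive ps = 1395/17 + (2/17)·365 = 125.
s = ps − pb = 125 − 71 = 54.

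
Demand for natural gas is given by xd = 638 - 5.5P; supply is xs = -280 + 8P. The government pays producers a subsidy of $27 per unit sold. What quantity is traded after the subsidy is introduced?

Pre-subsidy: 638 - 5.5P = -280 + 8P gives P* = 68, x* = 264.
With the subsidy, sellers receive Ps = Pb + 27 for each unit, where Pb is the price buyers pay.
Supply in terms of Pb becomes xs = -280 + 8(Pb + 27) = -64 + 8Pb. Setting this equal to demand: 638 - 5.5Pb = -64 + 8Pb, so Pb = 52.
Sellers receive Ps = 52 + 27 = 79; x' = 638 − 5.5·52 = 352.

x' = 352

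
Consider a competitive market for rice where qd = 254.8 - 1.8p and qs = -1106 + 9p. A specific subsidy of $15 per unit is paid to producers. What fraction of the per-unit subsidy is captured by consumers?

Consumer share = 5/6

Pre-subsidy: 254.8 - 1.8p = -1106 + 9p gives p* = 126, q* = 28.
With the subsidy, sellers receive ps = pb + 15 for each unit, where pb is the price buyers pay.
Supply in terms of pb becomes qs = -1106 + 9(pb + 15) = -971 + 9pb. Setting this equal to demand: 254.8 - 1.8pb = -971 + 9pb, so pb = 113.5.
Sellers receive ps = 113.5 + 15 = 128.5; q' = 254.8 − 1.8·113.5 = 50.5.
Buyers' price falls by p* − pb = 126 − 113.5 = 12.5; sellers' price rises by ps − p* = 128.5 − 126 = 2.5.
So consumers capture 12.5/15 = 5/6 of each unit of subsidy.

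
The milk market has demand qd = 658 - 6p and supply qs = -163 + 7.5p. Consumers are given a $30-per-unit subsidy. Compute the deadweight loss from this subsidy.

Deadweight loss = $1500

Pre-subsidy: 658 - 6p = -163 + 7.5p gives p* = 1642/27, q* = 2638/9.
With the rebate, buyers effectively pay pb = ps − 30, where ps is the price sellers receive.
Demand in terms of ps becomes qd = 658 − 6(ps − 30) = 838 - 6ps. Setting this equal to supply: 838 - 6ps = -163 + 7.5ps, so ps = 2002/27.
Buyers pay pb = 2002/27 − 30 = 1192/27; q' = -163 + 7.5·(2002/27) = 3538/9.
The subsidy expands output by 3538/9 − 2638/9 = 100 past the efficient level; on those units the gap between marginal cost and willingness to pay runs from 0 up to 30.
DWL = ½ × 30 × 100 = 1500.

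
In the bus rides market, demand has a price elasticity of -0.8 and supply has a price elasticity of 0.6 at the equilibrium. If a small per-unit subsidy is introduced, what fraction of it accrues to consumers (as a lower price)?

For a small subsidy around the equilibrium, the benefit split depends on the relative slopes, which at a point are proportional to the elasticities.
Buyer share = εs/(εs + |εd|) = 0.6/(0.6 + 0.8) = 3/7; seller share = |εd|/(εs + |εd|) = 4/7.

Consumer share = 3/7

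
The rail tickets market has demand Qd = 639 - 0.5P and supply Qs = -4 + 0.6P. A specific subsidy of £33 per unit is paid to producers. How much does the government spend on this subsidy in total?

Government cost = £11739

Pre-subsidy: 639 - 0.5P = -4 + 0.6P gives P* = 6430/11, Q* = 3814/11.
With the subsidy, sellers receive Ps = Pb + 33 for each unit, where Pb is the price buyers pay.
Supply in terms of Pb becomes Qs = -4 + 0.6(Pb + 33) = 15.8 + 0.6Pb. Setting this equal to demand: 639 - 0.5Pb = 15.8 + 0.6Pb, so Pb = 6232/11.
Sellers receive Ps = 6232/11 + 33 = 6595/11; Q' = 639 − 0.5·(6232/11) = 3913/11.
Government outlay = subsidy × quantity = 33 × 3913/11 = 11739.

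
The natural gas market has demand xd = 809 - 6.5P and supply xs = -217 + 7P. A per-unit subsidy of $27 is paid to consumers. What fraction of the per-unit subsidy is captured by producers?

Producer share = 13/27

Pre-subsidy: 809 - 6.5P = -217 + 7P gives P* = 76, x* = 315.
With the rebate, buyers effectively pay Pb = Ps − 27, where Ps is the price sellers receive.
Demand in terms of Ps becomes xd = 809 − 6.5(Ps − 27) = 984.5 - 6.5Ps. Setting this equal to supply: 984.5 - 6.5Ps = -217 + 7Ps, so Ps = 89.
Buyers pay Pb = 89 − 27 = 62; x' = -217 + 7·89 = 406.
Buyers' price falls by P* − Pb = 76 − 62 = 14; sellers' price rises by Ps − P* = 89 − 76 = 13.
So producers capture 13/27 = 13/27 of each unit of subsidy.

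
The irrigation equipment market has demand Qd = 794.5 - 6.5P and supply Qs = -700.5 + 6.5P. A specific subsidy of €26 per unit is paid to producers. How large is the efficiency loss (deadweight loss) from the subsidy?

Pre-subsidy: 794.5 - 6.5P = -700.5 + 6.5P gives P* = 115, Q* = 47.
With the subsidy, sellers receive Ps = Pb + 26 for each unit, where Pb is the price buyers pay.
Supply in terms of Pb becomes Qs = -700.5 + 6.5(Pb + 26) = -531.5 + 6.5Pb. Setting this equal to demand: 794.5 - 6.5Pb = -531.5 + 6.5Pb, so Pb = 102.
Sellers receive Ps = 102 + 26 = 128; Q' = 794.5 − 6.5·102 = 131.5.
The subsidy expands output by 131.5 − 47 = 84.5 past the efficient level; on those units the gap between marginal cost and willingness to pay runs from 0 up to 26.
DWL = ½ × 26 × 84.5 = 1098.5.

Deadweight loss = €1098.5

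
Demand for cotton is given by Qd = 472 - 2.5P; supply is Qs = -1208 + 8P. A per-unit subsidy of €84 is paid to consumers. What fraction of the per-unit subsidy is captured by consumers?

Consumer share = 16/21

Pre-subsidy: 472 - 2.5P = -1208 + 8P gives P* = 160, Q* = 72.
With the rebate, buyers effectively pay Pb = Ps − 84, where Ps is the price sellers receive.
Demand in terms of Ps becomes Qd = 472 − 2.5(Ps − 84) = 682 - 2.5Ps. Setting this equal to supply: 682 - 2.5Ps = -1208 + 8Ps, so Ps = 180.
Buyers pay Pb = 180 − 84 = 96; Q' = -1208 + 8·180 = 232.
Buyers' price falls by P* − Pb = 160 − 96 = 64; sellers' price rises by Ps − P* = 180 − 160 = 20.
So consumers capture 64/84 = 16/21 of each unit of subsidy.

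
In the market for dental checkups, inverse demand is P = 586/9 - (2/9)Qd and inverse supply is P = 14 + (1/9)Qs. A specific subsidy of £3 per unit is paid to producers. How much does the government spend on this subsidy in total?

Pre-subsidy: 586/9 - (2/9)Q = 14 + (1/9)Q gives Q* = 460/3 and P* = 838/27.
With the subsidy, sellers receive Ps = Pb + 3 for each unit, where Pb is the price buyers pay.
On the curves, Pb = 586/9 - (2/9)Q and Ps = 14 + (1/9)Q; the wedge Ps − Pb = 3 gives 14 + (1/9)Q − (586/9 - (2/9)Q) = 3, so Q' = 487/3.
Then Pb = 586/9 − (2/9)·(487/3) = 784/27 and Ps = 14 + (1/9)·(487/3) = 865/27.
Government outlay = subsidy × quantity = 3 × 487/3 = 487.

Government cost = £487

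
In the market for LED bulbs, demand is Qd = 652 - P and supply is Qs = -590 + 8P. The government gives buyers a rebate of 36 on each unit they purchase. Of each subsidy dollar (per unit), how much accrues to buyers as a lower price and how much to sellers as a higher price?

Pre-subsidy: 652 - P = -590 + 8P gives P* = 138, Q* = 514.
With the rebate, buyers effectively pay Pb = Ps − 36, where Ps is the price sellers receive.
Demand in terms of Ps becomes Qd = 652 − 1(Ps − 36) = 688 - Ps. Setting this equal to supply: 688 - Ps = -590 + 8Ps, so Ps = 142.
Buyers pay Pb = 142 − 36 = 106; Q' = -590 + 8·142 = 546.
Buyers' price falls by P* − Pb = 138 − 106 = 32; sellers' price rises by Ps − P* = 142 − 138 = 4.

Buyers gain 32 per unit; sellers gain 4 per unit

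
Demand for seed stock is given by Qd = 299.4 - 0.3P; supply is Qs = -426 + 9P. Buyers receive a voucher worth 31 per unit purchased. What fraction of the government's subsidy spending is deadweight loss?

Pre-subsidy: 299.4 - 0.3P = -426 + 9P gives P* = 78, Q* = 276.
With the rebate, buyers effectively pay Pb = Ps − 31, where Ps is the price sellers receive.
Demand in terms of Ps becomes Qd = 299.4 − 0.3(Ps − 31) = 308.7 - 0.3Ps. Setting this equal to supply: 308.7 - 0.3Ps = -426 + 9Ps, so Ps = 79.
Buyers pay Pb = 79 − 31 = 48; Q' = -426 + 9·79 = 285.
ΔCS = ½(276 + 285)(78 − 48) = 8415; ΔPS = ½(276 + 285)(79 − 78) = 280.5.
Government spending = 31 × 285 = 8835.
DWL = ½ × 31 × (285 − 276) = 139.5; fraction = 139.5 / 8835 = 3/190.

DWL / government spending = 3/190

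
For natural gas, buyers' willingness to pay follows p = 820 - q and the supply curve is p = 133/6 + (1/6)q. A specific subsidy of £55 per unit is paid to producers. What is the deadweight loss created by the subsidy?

Pre-subsidy: 820 - q = 133/6 + (1/6)q gives q* = 4787/7 and p* = 953/7.
With the subsidy, sellers receive ps = pb + 55 for each unit, where pb is the price buyers pay.
On the curves, pb = 820 - q and ps = 133/6 + (1/6)q; the wedge ps − pb = 55 gives 133/6 + (1/6)q − (820 - q) = 55, so q' = 731.
Then pb = 820 − 1·731 = 89 and ps = 133/6 + (1/6)·731 = 144.
The subsidy expands output by 731 − 4787/7 = 330/7 past the efficient level; on those units the gap between marginal cost and willingness to pay runs from 0 up to 55.
DWL = ½ × 55 × 330/7 = 9075/7.

Deadweight loss = 9075/7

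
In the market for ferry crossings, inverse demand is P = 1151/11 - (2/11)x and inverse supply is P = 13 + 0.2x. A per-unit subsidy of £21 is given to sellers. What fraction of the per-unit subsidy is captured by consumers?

Pre-subsidy: 1151/11 - (2/11)x = 13 + 0.2x gives x* = 240 and P* = 61.
With the subsidy, sellers receive Ps = Pb + 21 for each unit, where Pb is the price buyers pay.
On the curves, Pb = 1151/11 - (2/11)x and Ps = 13 + 0.2x; the wedge Ps − Pb = 21 gives 13 + 0.2x − (1151/11 - (2/11)x) = 21, so x' = 295.
Then Pb = 1151/11 − (2/11)·295 = 51 and Ps = 13 + 0.2·295 = 72.
Buyers' price falls by P* − Pb = 61 − 51 = 10; sellers' price rises by Ps − P* = 72 − 61 = 11.
So consumers capture 10/21 = 10/21 of each unit of subsidy.

Consumer share = 10/21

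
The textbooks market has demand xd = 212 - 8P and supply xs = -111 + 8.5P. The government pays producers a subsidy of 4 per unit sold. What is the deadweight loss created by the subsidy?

Pre-subsidy: 212 - 8P = -111 + 8.5P gives P* = 646/33, x* = 1828/33.
With the subsidy, sellers receive Ps = Pb + 4 for each unit, where Pb is the price buyers pay.
Supply in terms of Pb becomes xs = -111 + 8.5(Pb + 4) = -77 + 8.5Pb. Setting this equal to demand: 212 - 8Pb = -77 + 8.5Pb, so Pb = 578/33.
Sellers receive Ps = 578/33 + 4 = 710/33; x' = 212 − 8·(578/33) = 2372/33.
The subsidy expands output by 2372/33 − 1828/33 = 544/33 past the efficient level; on those units the gap between marginal cost and willingness to pay runs from 0 up to 4.
DWL = ½ × 4 × 544/33 = 1088/33.

Deadweight loss = 1088/33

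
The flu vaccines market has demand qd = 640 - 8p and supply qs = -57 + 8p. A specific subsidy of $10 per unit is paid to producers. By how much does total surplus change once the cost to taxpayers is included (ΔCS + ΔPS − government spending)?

Net change in total surplus = -$200

Pre-subsidy: 640 - 8p = -57 + 8p gives p* = 43.5625, q* = 291.5.
With the subsidy, sellers receive ps = pb + 10 for each unit, where pb is the price buyers pay.
Supply in terms of pb becomes qs = -57 + 8(pb + 10) = 23 + 8pb. Setting this equal to demand: 640 - 8pb = 23 + 8pb, so pb = 38.5625.
Sellers receive ps = 38.5625 + 10 = 48.5625; q' = 640 − 8·38.5625 = 331.5.
ΔCS = ½(291.5 + 331.5)(43.5625 − 38.5625) = 1557.5; ΔPS = ½(291.5 + 331.5)(48.5625 − 43.5625) = 1557.5.
Government spending = 10 × 331.5 = 3315.
Net change = 1557.5 + 1557.5 − 3315 = -200. The loss equals the DWL triangle ½·10·40.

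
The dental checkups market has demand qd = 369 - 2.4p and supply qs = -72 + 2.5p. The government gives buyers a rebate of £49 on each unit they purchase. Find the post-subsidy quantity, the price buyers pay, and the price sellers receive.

q' = 213; buyers pay £65; sellers receive £114

Pre-subsidy: 369 - 2.4p = -72 + 2.5p gives p* = 90, q* = 153.
With the rebate, buyers effectively pay pb = ps − 49, where ps is the price sellers receive.
Demand in terms of ps becomes qd = 369 − 2.4(ps − 49) = 486.6 - 2.4ps. Setting this equal to supply: 486.6 - 2.4ps = -72 + 2.5ps, so ps = 114.
Buyers pay pb = 114 − 49 = 65; q' = -72 + 2.5·114 = 213.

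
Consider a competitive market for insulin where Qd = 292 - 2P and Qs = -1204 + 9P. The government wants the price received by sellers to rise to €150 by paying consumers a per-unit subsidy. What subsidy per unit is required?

At a seller price of 150, quantity supplied is -1204 + 9·150 = 146.
Buyers absorb 146 only when they pay Pb with 292 − 2·Pb = 146, i.e. Pb = 73.
s = Ps − Pb = 150 − 73 = 77.

Required subsidy s = €77 per unit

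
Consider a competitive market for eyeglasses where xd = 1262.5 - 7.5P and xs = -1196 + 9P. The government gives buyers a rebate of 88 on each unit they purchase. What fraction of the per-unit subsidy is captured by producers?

Pre-subsidy: 1262.5 - 7.5P = -1196 + 9P gives P* = 149, x* = 145.
With the rebate, buyers effectively pay Pb = Ps − 88, where Ps is the price sellers receive.
Demand in terms of Ps becomes xd = 1262.5 − 7.5(Ps − 88) = 1922.5 - 7.5Ps. Setting this equal to supply: 1922.5 - 7.5Ps = -1196 + 9Ps, so Ps = 189.
Buyers pay Pb = 189 − 88 = 101; x' = -1196 + 9·189 = 505.
Buyers' price falls by P* − Pb = 149 − 101 = 48; sellers' price rises by Ps − P* = 189 − 149 = 40.
So producers capture 40/88 = 5/11 of each unit of subsidy.

Producer share = 5/11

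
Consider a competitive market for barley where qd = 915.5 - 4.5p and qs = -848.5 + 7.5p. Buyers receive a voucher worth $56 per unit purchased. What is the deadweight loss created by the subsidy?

Pre-subsidy: 915.5 - 4.5p = -848.5 + 7.5p gives p* = 147, q* = 254.
With the rebate, buyers effectively pay pb = ps − 56, where ps is the price sellers receive.
Demand in terms of ps becomes qd = 915.5 − 4.5(ps − 56) = 1167.5 - 4.5ps. Setting this equal to supply: 1167.5 - 4.5ps = -848.5 + 7.5ps, so ps = 168.
Buyers pay pb = 168 − 56 = 112; q' = -848.5 + 7.5·168 = 411.5.
The subsidy expands output by 411.5 − 254 = 157.5 past the efficient level; on those units the gap between marginal cost and willingness to pay runs from 0 up to 56.
DWL = ½ × 56 × 157.5 = 4410.

Deadweight loss = $4410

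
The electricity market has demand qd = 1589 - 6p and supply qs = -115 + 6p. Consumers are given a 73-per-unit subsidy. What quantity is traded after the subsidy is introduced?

q' = 956

Pre-subsidy: 1589 - 6p = -115 + 6p gives p* = 142, q* = 737.
With the rebate, buyers effectively pay pb = ps − 73, where ps is the price sellers receive.
Demand in terms of ps becomes qd = 1589 − 6(ps − 73) = 2027 - 6ps. Setting this equal to supply: 2027 - 6ps = -115 + 6ps, so ps = 178.5.
Buyers pay pb = 178.5 − 73 = 105.5; q' = -115 + 6·178.5 = 956.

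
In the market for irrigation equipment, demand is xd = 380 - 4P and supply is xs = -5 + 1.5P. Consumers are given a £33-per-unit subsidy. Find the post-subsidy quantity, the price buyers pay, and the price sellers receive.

Pre-subsidy: 380 - 4P = -5 + 1.5P gives P* = 70, x* = 100.
With the rebate, buyers effectively pay Pb = Ps − 33, where Ps is the price sellers receive.
Demand in terms of Ps becomes xd = 380 − 4(Ps − 33) = 512 - 4Ps. Setting this equal to supply: 512 - 4Ps = -5 + 1.5Ps, so Ps = 94.
Buyers pay Pb = 94 − 33 = 61; x' = -5 + 1.5·94 = 136.

x' = 136; buyers pay £61; sellers receive £94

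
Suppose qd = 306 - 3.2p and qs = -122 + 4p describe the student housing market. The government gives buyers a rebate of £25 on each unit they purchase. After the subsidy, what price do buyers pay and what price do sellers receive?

Buyers pay 410/9; sellers receive 635/9

Pre-subsidy: 306 - 3.2p = -122 + 4p gives p* = 535/9, q* = 1042/9.
With the rebate, buyers effectively pay pb = ps − 25, where ps is the price sellers receive.
Demand in terms of ps becomes qd = 306 − 3.2(ps − 25) = 386 - 3.2ps. Setting this equal to supply: 386 - 3.2ps = -122 + 4ps, so ps = 635/9.
Buyers pay pb = 635/9 − 25 = 410/9; q' = -122 + 4·(635/9) = 1442/9.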